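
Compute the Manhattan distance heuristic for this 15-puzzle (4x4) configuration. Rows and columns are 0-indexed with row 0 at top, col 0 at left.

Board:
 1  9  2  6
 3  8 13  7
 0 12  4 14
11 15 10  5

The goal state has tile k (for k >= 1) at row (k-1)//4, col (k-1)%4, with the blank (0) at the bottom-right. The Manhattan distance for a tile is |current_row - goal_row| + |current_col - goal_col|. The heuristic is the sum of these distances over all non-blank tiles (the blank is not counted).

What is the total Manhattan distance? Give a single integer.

Answer: 36

Derivation:
Tile 1: (0,0)->(0,0) = 0
Tile 9: (0,1)->(2,0) = 3
Tile 2: (0,2)->(0,1) = 1
Tile 6: (0,3)->(1,1) = 3
Tile 3: (1,0)->(0,2) = 3
Tile 8: (1,1)->(1,3) = 2
Tile 13: (1,2)->(3,0) = 4
Tile 7: (1,3)->(1,2) = 1
Tile 12: (2,1)->(2,3) = 2
Tile 4: (2,2)->(0,3) = 3
Tile 14: (2,3)->(3,1) = 3
Tile 11: (3,0)->(2,2) = 3
Tile 15: (3,1)->(3,2) = 1
Tile 10: (3,2)->(2,1) = 2
Tile 5: (3,3)->(1,0) = 5
Sum: 0 + 3 + 1 + 3 + 3 + 2 + 4 + 1 + 2 + 3 + 3 + 3 + 1 + 2 + 5 = 36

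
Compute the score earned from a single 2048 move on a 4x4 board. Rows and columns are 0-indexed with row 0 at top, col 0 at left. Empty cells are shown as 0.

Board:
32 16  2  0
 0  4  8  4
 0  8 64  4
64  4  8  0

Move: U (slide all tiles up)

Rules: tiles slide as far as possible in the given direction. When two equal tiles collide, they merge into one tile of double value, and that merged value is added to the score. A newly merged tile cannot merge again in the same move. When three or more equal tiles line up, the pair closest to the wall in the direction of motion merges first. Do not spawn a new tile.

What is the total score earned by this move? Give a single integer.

Answer: 8

Derivation:
Slide up:
col 0: [32, 0, 0, 64] -> [32, 64, 0, 0]  score +0 (running 0)
col 1: [16, 4, 8, 4] -> [16, 4, 8, 4]  score +0 (running 0)
col 2: [2, 8, 64, 8] -> [2, 8, 64, 8]  score +0 (running 0)
col 3: [0, 4, 4, 0] -> [8, 0, 0, 0]  score +8 (running 8)
Board after move:
32 16  2  8
64  4  8  0
 0  8 64  0
 0  4  8  0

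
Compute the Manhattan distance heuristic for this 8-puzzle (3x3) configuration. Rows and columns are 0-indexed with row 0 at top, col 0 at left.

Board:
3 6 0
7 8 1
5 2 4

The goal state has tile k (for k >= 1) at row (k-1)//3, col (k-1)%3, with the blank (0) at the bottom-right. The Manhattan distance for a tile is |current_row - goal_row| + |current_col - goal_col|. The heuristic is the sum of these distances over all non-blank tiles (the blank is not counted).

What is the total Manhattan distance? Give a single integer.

Tile 3: at (0,0), goal (0,2), distance |0-0|+|0-2| = 2
Tile 6: at (0,1), goal (1,2), distance |0-1|+|1-2| = 2
Tile 7: at (1,0), goal (2,0), distance |1-2|+|0-0| = 1
Tile 8: at (1,1), goal (2,1), distance |1-2|+|1-1| = 1
Tile 1: at (1,2), goal (0,0), distance |1-0|+|2-0| = 3
Tile 5: at (2,0), goal (1,1), distance |2-1|+|0-1| = 2
Tile 2: at (2,1), goal (0,1), distance |2-0|+|1-1| = 2
Tile 4: at (2,2), goal (1,0), distance |2-1|+|2-0| = 3
Sum: 2 + 2 + 1 + 1 + 3 + 2 + 2 + 3 = 16

Answer: 16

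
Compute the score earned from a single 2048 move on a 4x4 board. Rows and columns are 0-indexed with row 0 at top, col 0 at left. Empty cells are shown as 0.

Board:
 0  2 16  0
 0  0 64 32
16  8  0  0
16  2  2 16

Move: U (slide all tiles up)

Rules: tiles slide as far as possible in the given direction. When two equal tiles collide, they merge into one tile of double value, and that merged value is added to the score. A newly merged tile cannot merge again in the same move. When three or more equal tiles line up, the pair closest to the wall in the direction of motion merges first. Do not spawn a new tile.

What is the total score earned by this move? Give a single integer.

Answer: 32

Derivation:
Slide up:
col 0: [0, 0, 16, 16] -> [32, 0, 0, 0]  score +32 (running 32)
col 1: [2, 0, 8, 2] -> [2, 8, 2, 0]  score +0 (running 32)
col 2: [16, 64, 0, 2] -> [16, 64, 2, 0]  score +0 (running 32)
col 3: [0, 32, 0, 16] -> [32, 16, 0, 0]  score +0 (running 32)
Board after move:
32  2 16 32
 0  8 64 16
 0  2  2  0
 0  0  0  0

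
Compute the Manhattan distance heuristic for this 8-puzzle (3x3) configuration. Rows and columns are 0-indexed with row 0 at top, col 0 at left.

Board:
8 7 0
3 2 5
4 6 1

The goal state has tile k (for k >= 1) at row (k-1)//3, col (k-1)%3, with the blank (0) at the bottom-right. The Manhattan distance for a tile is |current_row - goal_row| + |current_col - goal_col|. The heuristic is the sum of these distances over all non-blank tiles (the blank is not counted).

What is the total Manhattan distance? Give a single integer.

Answer: 18

Derivation:
Tile 8: at (0,0), goal (2,1), distance |0-2|+|0-1| = 3
Tile 7: at (0,1), goal (2,0), distance |0-2|+|1-0| = 3
Tile 3: at (1,0), goal (0,2), distance |1-0|+|0-2| = 3
Tile 2: at (1,1), goal (0,1), distance |1-0|+|1-1| = 1
Tile 5: at (1,2), goal (1,1), distance |1-1|+|2-1| = 1
Tile 4: at (2,0), goal (1,0), distance |2-1|+|0-0| = 1
Tile 6: at (2,1), goal (1,2), distance |2-1|+|1-2| = 2
Tile 1: at (2,2), goal (0,0), distance |2-0|+|2-0| = 4
Sum: 3 + 3 + 3 + 1 + 1 + 1 + 2 + 4 = 18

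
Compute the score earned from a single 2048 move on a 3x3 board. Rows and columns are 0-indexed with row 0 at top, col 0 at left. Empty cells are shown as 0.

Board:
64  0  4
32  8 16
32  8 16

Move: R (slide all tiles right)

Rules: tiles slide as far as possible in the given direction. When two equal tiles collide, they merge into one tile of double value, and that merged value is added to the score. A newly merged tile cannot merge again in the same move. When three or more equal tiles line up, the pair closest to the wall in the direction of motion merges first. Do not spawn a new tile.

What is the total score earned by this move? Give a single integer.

Answer: 0

Derivation:
Slide right:
row 0: [64, 0, 4] -> [0, 64, 4]  score +0 (running 0)
row 1: [32, 8, 16] -> [32, 8, 16]  score +0 (running 0)
row 2: [32, 8, 16] -> [32, 8, 16]  score +0 (running 0)
Board after move:
 0 64  4
32  8 16
32  8 16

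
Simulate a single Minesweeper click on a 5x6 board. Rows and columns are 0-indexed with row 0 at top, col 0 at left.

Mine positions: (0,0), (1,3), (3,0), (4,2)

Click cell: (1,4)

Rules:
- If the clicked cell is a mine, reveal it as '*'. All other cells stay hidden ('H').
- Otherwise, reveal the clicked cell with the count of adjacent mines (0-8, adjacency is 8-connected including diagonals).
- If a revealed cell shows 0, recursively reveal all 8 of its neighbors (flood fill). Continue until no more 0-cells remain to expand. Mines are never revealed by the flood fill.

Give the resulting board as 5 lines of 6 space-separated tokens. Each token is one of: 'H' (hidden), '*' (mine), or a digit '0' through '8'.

H H H H H H
H H H H 1 H
H H H H H H
H H H H H H
H H H H H H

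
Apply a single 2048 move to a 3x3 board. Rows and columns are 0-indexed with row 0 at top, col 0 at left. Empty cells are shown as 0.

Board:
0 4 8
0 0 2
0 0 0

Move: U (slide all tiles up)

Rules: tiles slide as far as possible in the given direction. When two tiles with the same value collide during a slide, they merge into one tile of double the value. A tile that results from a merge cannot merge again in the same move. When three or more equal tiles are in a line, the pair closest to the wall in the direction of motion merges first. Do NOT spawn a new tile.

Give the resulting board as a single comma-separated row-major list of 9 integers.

Answer: 0, 4, 8, 0, 0, 2, 0, 0, 0

Derivation:
Slide up:
col 0: [0, 0, 0] -> [0, 0, 0]
col 1: [4, 0, 0] -> [4, 0, 0]
col 2: [8, 2, 0] -> [8, 2, 0]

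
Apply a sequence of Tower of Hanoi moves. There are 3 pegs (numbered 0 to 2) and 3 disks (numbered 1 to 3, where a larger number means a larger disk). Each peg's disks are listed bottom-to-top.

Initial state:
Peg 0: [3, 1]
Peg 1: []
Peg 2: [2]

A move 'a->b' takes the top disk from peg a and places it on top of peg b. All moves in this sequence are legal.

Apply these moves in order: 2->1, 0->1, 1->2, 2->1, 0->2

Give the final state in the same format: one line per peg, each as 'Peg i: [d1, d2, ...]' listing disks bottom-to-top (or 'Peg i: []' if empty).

Answer: Peg 0: []
Peg 1: [2, 1]
Peg 2: [3]

Derivation:
After move 1 (2->1):
Peg 0: [3, 1]
Peg 1: [2]
Peg 2: []

After move 2 (0->1):
Peg 0: [3]
Peg 1: [2, 1]
Peg 2: []

After move 3 (1->2):
Peg 0: [3]
Peg 1: [2]
Peg 2: [1]

After move 4 (2->1):
Peg 0: [3]
Peg 1: [2, 1]
Peg 2: []

After move 5 (0->2):
Peg 0: []
Peg 1: [2, 1]
Peg 2: [3]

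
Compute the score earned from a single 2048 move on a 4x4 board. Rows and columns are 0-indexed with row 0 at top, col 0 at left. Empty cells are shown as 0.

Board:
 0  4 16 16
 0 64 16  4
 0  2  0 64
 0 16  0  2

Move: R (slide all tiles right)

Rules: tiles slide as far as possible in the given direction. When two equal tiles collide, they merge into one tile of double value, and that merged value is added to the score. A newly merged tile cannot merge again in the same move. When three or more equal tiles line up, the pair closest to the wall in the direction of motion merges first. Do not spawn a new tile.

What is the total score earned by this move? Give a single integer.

Slide right:
row 0: [0, 4, 16, 16] -> [0, 0, 4, 32]  score +32 (running 32)
row 1: [0, 64, 16, 4] -> [0, 64, 16, 4]  score +0 (running 32)
row 2: [0, 2, 0, 64] -> [0, 0, 2, 64]  score +0 (running 32)
row 3: [0, 16, 0, 2] -> [0, 0, 16, 2]  score +0 (running 32)
Board after move:
 0  0  4 32
 0 64 16  4
 0  0  2 64
 0  0 16  2

Answer: 32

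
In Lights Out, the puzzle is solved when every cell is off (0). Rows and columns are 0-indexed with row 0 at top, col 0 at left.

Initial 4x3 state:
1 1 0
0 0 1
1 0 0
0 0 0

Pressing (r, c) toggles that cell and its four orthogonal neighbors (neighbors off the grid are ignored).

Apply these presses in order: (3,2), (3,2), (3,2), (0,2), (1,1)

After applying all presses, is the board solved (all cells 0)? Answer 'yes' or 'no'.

After press 1 at (3,2):
1 1 0
0 0 1
1 0 1
0 1 1

After press 2 at (3,2):
1 1 0
0 0 1
1 0 0
0 0 0

After press 3 at (3,2):
1 1 0
0 0 1
1 0 1
0 1 1

After press 4 at (0,2):
1 0 1
0 0 0
1 0 1
0 1 1

After press 5 at (1,1):
1 1 1
1 1 1
1 1 1
0 1 1

Lights still on: 11

Answer: no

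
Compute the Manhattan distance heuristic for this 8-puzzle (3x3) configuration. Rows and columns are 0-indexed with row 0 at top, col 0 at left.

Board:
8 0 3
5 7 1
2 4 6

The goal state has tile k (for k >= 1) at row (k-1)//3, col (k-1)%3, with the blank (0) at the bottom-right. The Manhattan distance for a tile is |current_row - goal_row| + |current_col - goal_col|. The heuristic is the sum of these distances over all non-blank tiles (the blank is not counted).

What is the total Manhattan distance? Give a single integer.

Answer: 15

Derivation:
Tile 8: at (0,0), goal (2,1), distance |0-2|+|0-1| = 3
Tile 3: at (0,2), goal (0,2), distance |0-0|+|2-2| = 0
Tile 5: at (1,0), goal (1,1), distance |1-1|+|0-1| = 1
Tile 7: at (1,1), goal (2,0), distance |1-2|+|1-0| = 2
Tile 1: at (1,2), goal (0,0), distance |1-0|+|2-0| = 3
Tile 2: at (2,0), goal (0,1), distance |2-0|+|0-1| = 3
Tile 4: at (2,1), goal (1,0), distance |2-1|+|1-0| = 2
Tile 6: at (2,2), goal (1,2), distance |2-1|+|2-2| = 1
Sum: 3 + 0 + 1 + 2 + 3 + 3 + 2 + 1 = 15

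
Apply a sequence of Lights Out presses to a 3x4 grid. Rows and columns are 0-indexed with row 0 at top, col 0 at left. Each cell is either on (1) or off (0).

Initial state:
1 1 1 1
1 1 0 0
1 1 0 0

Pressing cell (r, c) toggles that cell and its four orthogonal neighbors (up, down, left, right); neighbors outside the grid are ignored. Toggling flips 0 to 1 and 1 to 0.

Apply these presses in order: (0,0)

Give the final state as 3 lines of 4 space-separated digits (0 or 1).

After press 1 at (0,0):
0 0 1 1
0 1 0 0
1 1 0 0

Answer: 0 0 1 1
0 1 0 0
1 1 0 0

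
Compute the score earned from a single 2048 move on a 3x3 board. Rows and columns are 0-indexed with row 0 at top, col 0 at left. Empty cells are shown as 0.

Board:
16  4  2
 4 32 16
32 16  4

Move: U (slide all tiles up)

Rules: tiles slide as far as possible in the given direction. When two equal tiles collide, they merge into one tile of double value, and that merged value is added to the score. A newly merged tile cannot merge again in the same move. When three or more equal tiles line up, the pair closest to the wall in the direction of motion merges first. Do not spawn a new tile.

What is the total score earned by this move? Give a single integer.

Slide up:
col 0: [16, 4, 32] -> [16, 4, 32]  score +0 (running 0)
col 1: [4, 32, 16] -> [4, 32, 16]  score +0 (running 0)
col 2: [2, 16, 4] -> [2, 16, 4]  score +0 (running 0)
Board after move:
16  4  2
 4 32 16
32 16  4

Answer: 0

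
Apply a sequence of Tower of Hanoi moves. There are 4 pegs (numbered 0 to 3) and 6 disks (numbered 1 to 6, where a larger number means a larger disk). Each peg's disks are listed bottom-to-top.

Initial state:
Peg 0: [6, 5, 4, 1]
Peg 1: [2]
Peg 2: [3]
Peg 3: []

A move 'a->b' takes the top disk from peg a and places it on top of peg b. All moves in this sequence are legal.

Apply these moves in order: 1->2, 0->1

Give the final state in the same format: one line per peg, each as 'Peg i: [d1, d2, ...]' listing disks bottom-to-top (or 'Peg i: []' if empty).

After move 1 (1->2):
Peg 0: [6, 5, 4, 1]
Peg 1: []
Peg 2: [3, 2]
Peg 3: []

After move 2 (0->1):
Peg 0: [6, 5, 4]
Peg 1: [1]
Peg 2: [3, 2]
Peg 3: []

Answer: Peg 0: [6, 5, 4]
Peg 1: [1]
Peg 2: [3, 2]
Peg 3: []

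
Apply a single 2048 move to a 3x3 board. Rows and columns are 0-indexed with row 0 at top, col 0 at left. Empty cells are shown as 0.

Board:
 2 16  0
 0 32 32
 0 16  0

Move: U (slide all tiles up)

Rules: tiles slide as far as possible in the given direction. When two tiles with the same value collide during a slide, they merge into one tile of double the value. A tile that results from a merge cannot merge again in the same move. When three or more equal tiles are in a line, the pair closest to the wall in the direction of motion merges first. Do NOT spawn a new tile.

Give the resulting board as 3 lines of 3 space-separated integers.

Slide up:
col 0: [2, 0, 0] -> [2, 0, 0]
col 1: [16, 32, 16] -> [16, 32, 16]
col 2: [0, 32, 0] -> [32, 0, 0]

Answer:  2 16 32
 0 32  0
 0 16  0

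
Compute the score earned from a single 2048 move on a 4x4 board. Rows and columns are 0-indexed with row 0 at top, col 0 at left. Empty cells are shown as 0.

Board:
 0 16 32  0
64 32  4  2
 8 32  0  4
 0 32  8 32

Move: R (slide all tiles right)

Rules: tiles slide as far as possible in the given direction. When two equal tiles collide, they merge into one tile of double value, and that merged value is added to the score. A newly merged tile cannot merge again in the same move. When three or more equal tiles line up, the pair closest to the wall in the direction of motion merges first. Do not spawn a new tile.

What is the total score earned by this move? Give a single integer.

Answer: 0

Derivation:
Slide right:
row 0: [0, 16, 32, 0] -> [0, 0, 16, 32]  score +0 (running 0)
row 1: [64, 32, 4, 2] -> [64, 32, 4, 2]  score +0 (running 0)
row 2: [8, 32, 0, 4] -> [0, 8, 32, 4]  score +0 (running 0)
row 3: [0, 32, 8, 32] -> [0, 32, 8, 32]  score +0 (running 0)
Board after move:
 0  0 16 32
64 32  4  2
 0  8 32  4
 0 32  8 32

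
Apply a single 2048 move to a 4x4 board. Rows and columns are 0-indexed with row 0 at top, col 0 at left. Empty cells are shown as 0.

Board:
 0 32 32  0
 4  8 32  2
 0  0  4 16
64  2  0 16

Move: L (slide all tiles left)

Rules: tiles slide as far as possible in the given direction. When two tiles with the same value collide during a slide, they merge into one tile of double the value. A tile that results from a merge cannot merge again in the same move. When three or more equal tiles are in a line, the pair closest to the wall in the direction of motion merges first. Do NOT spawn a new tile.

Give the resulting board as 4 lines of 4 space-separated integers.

Answer: 64  0  0  0
 4  8 32  2
 4 16  0  0
64  2 16  0

Derivation:
Slide left:
row 0: [0, 32, 32, 0] -> [64, 0, 0, 0]
row 1: [4, 8, 32, 2] -> [4, 8, 32, 2]
row 2: [0, 0, 4, 16] -> [4, 16, 0, 0]
row 3: [64, 2, 0, 16] -> [64, 2, 16, 0]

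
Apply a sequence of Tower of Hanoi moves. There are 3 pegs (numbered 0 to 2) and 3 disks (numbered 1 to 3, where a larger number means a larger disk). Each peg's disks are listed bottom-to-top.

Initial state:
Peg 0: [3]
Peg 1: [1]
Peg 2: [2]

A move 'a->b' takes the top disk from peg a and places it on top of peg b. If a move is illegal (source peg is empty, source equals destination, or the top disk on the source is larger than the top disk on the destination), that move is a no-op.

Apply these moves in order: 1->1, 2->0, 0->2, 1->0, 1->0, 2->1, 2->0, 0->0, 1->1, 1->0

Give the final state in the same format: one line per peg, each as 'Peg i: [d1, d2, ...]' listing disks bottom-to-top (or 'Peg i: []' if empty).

After move 1 (1->1):
Peg 0: [3]
Peg 1: [1]
Peg 2: [2]

After move 2 (2->0):
Peg 0: [3, 2]
Peg 1: [1]
Peg 2: []

After move 3 (0->2):
Peg 0: [3]
Peg 1: [1]
Peg 2: [2]

After move 4 (1->0):
Peg 0: [3, 1]
Peg 1: []
Peg 2: [2]

After move 5 (1->0):
Peg 0: [3, 1]
Peg 1: []
Peg 2: [2]

After move 6 (2->1):
Peg 0: [3, 1]
Peg 1: [2]
Peg 2: []

After move 7 (2->0):
Peg 0: [3, 1]
Peg 1: [2]
Peg 2: []

After move 8 (0->0):
Peg 0: [3, 1]
Peg 1: [2]
Peg 2: []

After move 9 (1->1):
Peg 0: [3, 1]
Peg 1: [2]
Peg 2: []

After move 10 (1->0):
Peg 0: [3, 1]
Peg 1: [2]
Peg 2: []

Answer: Peg 0: [3, 1]
Peg 1: [2]
Peg 2: []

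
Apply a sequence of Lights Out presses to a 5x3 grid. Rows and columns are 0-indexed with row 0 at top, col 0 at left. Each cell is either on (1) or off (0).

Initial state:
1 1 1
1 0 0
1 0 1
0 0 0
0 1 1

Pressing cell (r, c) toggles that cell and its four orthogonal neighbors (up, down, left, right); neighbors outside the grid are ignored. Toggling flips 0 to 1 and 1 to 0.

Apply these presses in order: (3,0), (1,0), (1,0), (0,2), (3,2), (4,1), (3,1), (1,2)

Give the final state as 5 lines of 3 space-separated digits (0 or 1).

After press 1 at (3,0):
1 1 1
1 0 0
0 0 1
1 1 0
1 1 1

After press 2 at (1,0):
0 1 1
0 1 0
1 0 1
1 1 0
1 1 1

After press 3 at (1,0):
1 1 1
1 0 0
0 0 1
1 1 0
1 1 1

After press 4 at (0,2):
1 0 0
1 0 1
0 0 1
1 1 0
1 1 1

After press 5 at (3,2):
1 0 0
1 0 1
0 0 0
1 0 1
1 1 0

After press 6 at (4,1):
1 0 0
1 0 1
0 0 0
1 1 1
0 0 1

After press 7 at (3,1):
1 0 0
1 0 1
0 1 0
0 0 0
0 1 1

After press 8 at (1,2):
1 0 1
1 1 0
0 1 1
0 0 0
0 1 1

Answer: 1 0 1
1 1 0
0 1 1
0 0 0
0 1 1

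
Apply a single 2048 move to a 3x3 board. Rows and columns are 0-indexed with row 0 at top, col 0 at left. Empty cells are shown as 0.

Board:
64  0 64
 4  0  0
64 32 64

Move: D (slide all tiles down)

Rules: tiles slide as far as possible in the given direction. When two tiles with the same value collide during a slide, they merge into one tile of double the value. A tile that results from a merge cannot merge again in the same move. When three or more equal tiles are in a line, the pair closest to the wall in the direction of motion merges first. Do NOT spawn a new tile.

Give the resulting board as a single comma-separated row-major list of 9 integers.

Slide down:
col 0: [64, 4, 64] -> [64, 4, 64]
col 1: [0, 0, 32] -> [0, 0, 32]
col 2: [64, 0, 64] -> [0, 0, 128]

Answer: 64, 0, 0, 4, 0, 0, 64, 32, 128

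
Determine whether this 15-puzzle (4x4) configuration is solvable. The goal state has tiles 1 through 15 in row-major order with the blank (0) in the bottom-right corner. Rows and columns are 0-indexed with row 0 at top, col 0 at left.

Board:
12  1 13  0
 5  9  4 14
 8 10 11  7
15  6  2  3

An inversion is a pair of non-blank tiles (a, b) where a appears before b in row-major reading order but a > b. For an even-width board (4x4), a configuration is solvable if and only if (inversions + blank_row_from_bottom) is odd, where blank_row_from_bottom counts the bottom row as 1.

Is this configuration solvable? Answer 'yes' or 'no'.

Answer: yes

Derivation:
Inversions: 59
Blank is in row 0 (0-indexed from top), which is row 4 counting from the bottom (bottom = 1).
59 + 4 = 63, which is odd, so the puzzle is solvable.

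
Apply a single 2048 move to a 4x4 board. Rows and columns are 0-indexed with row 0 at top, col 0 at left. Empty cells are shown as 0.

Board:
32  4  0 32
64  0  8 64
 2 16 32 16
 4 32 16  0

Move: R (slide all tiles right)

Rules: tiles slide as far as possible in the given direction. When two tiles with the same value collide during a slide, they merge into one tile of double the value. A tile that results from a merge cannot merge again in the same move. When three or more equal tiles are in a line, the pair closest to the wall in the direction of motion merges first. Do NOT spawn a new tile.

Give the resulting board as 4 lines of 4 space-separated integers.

Slide right:
row 0: [32, 4, 0, 32] -> [0, 32, 4, 32]
row 1: [64, 0, 8, 64] -> [0, 64, 8, 64]
row 2: [2, 16, 32, 16] -> [2, 16, 32, 16]
row 3: [4, 32, 16, 0] -> [0, 4, 32, 16]

Answer:  0 32  4 32
 0 64  8 64
 2 16 32 16
 0  4 32 16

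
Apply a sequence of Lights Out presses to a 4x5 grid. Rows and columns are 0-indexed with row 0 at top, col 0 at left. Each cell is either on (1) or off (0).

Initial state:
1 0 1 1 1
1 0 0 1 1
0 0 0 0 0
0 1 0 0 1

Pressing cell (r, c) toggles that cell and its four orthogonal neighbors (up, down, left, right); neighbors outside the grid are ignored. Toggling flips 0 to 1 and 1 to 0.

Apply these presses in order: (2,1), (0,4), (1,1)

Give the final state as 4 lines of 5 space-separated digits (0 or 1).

Answer: 1 1 1 0 0
0 0 1 1 0
1 0 1 0 0
0 0 0 0 1

Derivation:
After press 1 at (2,1):
1 0 1 1 1
1 1 0 1 1
1 1 1 0 0
0 0 0 0 1

After press 2 at (0,4):
1 0 1 0 0
1 1 0 1 0
1 1 1 0 0
0 0 0 0 1

After press 3 at (1,1):
1 1 1 0 0
0 0 1 1 0
1 0 1 0 0
0 0 0 0 1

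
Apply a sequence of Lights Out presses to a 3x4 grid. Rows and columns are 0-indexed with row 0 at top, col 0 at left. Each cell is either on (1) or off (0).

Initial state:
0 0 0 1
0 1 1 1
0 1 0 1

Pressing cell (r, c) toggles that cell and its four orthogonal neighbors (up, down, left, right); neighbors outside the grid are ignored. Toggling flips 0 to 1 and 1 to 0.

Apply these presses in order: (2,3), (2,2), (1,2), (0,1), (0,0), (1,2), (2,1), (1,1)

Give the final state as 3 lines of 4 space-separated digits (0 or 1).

Answer: 0 1 1 1
0 0 1 0
1 0 1 1

Derivation:
After press 1 at (2,3):
0 0 0 1
0 1 1 0
0 1 1 0

After press 2 at (2,2):
0 0 0 1
0 1 0 0
0 0 0 1

After press 3 at (1,2):
0 0 1 1
0 0 1 1
0 0 1 1

After press 4 at (0,1):
1 1 0 1
0 1 1 1
0 0 1 1

After press 5 at (0,0):
0 0 0 1
1 1 1 1
0 0 1 1

After press 6 at (1,2):
0 0 1 1
1 0 0 0
0 0 0 1

After press 7 at (2,1):
0 0 1 1
1 1 0 0
1 1 1 1

After press 8 at (1,1):
0 1 1 1
0 0 1 0
1 0 1 1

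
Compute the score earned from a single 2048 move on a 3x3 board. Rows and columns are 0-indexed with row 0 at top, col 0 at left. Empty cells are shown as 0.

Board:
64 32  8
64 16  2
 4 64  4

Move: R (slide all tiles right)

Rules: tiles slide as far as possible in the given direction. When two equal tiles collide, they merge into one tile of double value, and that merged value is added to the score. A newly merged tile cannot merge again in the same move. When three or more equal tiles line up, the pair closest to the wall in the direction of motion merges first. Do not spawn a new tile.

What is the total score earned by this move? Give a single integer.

Answer: 0

Derivation:
Slide right:
row 0: [64, 32, 8] -> [64, 32, 8]  score +0 (running 0)
row 1: [64, 16, 2] -> [64, 16, 2]  score +0 (running 0)
row 2: [4, 64, 4] -> [4, 64, 4]  score +0 (running 0)
Board after move:
64 32  8
64 16  2
 4 64  4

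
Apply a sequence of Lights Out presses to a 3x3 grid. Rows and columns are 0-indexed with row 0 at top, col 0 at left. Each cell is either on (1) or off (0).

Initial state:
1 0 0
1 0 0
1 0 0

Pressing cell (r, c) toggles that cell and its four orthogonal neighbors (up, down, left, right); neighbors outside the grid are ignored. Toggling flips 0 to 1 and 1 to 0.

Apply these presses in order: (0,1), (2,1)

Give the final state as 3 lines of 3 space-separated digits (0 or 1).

Answer: 0 1 1
1 0 0
0 1 1

Derivation:
After press 1 at (0,1):
0 1 1
1 1 0
1 0 0

After press 2 at (2,1):
0 1 1
1 0 0
0 1 1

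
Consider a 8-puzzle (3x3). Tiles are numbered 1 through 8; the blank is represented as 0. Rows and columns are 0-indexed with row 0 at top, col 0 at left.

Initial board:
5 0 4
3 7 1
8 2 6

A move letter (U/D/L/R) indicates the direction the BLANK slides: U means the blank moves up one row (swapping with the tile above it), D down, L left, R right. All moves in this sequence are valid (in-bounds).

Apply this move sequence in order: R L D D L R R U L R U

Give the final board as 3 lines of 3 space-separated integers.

After move 1 (R):
5 4 0
3 7 1
8 2 6

After move 2 (L):
5 0 4
3 7 1
8 2 6

After move 3 (D):
5 7 4
3 0 1
8 2 6

After move 4 (D):
5 7 4
3 2 1
8 0 6

After move 5 (L):
5 7 4
3 2 1
0 8 6

After move 6 (R):
5 7 4
3 2 1
8 0 6

After move 7 (R):
5 7 4
3 2 1
8 6 0

After move 8 (U):
5 7 4
3 2 0
8 6 1

After move 9 (L):
5 7 4
3 0 2
8 6 1

After move 10 (R):
5 7 4
3 2 0
8 6 1

After move 11 (U):
5 7 0
3 2 4
8 6 1

Answer: 5 7 0
3 2 4
8 6 1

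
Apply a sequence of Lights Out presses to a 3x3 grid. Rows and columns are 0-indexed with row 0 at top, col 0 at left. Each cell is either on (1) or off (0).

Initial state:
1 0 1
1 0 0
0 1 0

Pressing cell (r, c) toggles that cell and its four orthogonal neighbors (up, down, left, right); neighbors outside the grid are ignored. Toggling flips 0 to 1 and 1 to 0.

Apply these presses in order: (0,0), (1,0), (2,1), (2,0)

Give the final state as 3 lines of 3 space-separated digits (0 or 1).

After press 1 at (0,0):
0 1 1
0 0 0
0 1 0

After press 2 at (1,0):
1 1 1
1 1 0
1 1 0

After press 3 at (2,1):
1 1 1
1 0 0
0 0 1

After press 4 at (2,0):
1 1 1
0 0 0
1 1 1

Answer: 1 1 1
0 0 0
1 1 1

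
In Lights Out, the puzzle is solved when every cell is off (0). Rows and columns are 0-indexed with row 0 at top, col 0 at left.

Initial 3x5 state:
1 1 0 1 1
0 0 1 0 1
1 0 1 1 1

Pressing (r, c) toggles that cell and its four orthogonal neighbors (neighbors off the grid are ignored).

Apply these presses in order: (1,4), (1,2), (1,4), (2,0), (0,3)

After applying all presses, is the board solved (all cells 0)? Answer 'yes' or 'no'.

After press 1 at (1,4):
1 1 0 1 0
0 0 1 1 0
1 0 1 1 0

After press 2 at (1,2):
1 1 1 1 0
0 1 0 0 0
1 0 0 1 0

After press 3 at (1,4):
1 1 1 1 1
0 1 0 1 1
1 0 0 1 1

After press 4 at (2,0):
1 1 1 1 1
1 1 0 1 1
0 1 0 1 1

After press 5 at (0,3):
1 1 0 0 0
1 1 0 0 1
0 1 0 1 1

Lights still on: 8

Answer: no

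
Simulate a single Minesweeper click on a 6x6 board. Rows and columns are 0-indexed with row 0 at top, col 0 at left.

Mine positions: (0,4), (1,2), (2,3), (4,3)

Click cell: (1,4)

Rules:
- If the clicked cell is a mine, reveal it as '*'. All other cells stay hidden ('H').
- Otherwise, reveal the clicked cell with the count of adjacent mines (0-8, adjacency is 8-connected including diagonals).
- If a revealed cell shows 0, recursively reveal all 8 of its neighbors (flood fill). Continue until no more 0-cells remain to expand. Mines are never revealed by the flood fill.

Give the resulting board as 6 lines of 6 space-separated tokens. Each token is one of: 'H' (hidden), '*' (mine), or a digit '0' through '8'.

H H H H H H
H H H H 2 H
H H H H H H
H H H H H H
H H H H H H
H H H H H H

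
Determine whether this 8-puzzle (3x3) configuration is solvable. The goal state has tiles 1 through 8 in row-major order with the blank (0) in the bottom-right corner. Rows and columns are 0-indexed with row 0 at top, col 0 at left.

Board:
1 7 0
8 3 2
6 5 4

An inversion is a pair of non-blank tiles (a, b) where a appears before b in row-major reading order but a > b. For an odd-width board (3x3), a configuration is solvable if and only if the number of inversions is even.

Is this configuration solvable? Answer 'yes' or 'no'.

Answer: yes

Derivation:
Inversions (pairs i<j in row-major order where tile[i] > tile[j] > 0): 14
14 is even, so the puzzle is solvable.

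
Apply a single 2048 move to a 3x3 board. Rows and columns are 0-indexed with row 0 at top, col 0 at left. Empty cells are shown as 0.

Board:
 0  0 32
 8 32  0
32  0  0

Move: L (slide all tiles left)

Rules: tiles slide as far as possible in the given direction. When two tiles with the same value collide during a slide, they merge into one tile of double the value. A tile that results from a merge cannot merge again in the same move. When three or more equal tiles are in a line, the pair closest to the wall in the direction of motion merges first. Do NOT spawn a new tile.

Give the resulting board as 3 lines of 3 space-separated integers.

Slide left:
row 0: [0, 0, 32] -> [32, 0, 0]
row 1: [8, 32, 0] -> [8, 32, 0]
row 2: [32, 0, 0] -> [32, 0, 0]

Answer: 32  0  0
 8 32  0
32  0  0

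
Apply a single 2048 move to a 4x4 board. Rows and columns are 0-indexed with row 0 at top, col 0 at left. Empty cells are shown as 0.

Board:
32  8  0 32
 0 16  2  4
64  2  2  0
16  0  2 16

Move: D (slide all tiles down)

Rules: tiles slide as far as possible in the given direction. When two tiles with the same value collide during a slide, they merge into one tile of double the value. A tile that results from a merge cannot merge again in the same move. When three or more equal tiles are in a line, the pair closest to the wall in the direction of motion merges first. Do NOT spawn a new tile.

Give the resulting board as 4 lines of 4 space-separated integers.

Answer:  0  0  0  0
32  8  0 32
64 16  2  4
16  2  4 16

Derivation:
Slide down:
col 0: [32, 0, 64, 16] -> [0, 32, 64, 16]
col 1: [8, 16, 2, 0] -> [0, 8, 16, 2]
col 2: [0, 2, 2, 2] -> [0, 0, 2, 4]
col 3: [32, 4, 0, 16] -> [0, 32, 4, 16]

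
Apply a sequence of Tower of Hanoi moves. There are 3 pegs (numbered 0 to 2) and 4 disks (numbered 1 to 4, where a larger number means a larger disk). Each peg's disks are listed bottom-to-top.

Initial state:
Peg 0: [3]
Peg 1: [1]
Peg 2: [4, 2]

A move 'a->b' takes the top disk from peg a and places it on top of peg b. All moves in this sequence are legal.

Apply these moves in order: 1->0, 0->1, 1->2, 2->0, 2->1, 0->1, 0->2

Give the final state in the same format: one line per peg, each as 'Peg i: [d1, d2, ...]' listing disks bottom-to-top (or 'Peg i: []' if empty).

After move 1 (1->0):
Peg 0: [3, 1]
Peg 1: []
Peg 2: [4, 2]

After move 2 (0->1):
Peg 0: [3]
Peg 1: [1]
Peg 2: [4, 2]

After move 3 (1->2):
Peg 0: [3]
Peg 1: []
Peg 2: [4, 2, 1]

After move 4 (2->0):
Peg 0: [3, 1]
Peg 1: []
Peg 2: [4, 2]

After move 5 (2->1):
Peg 0: [3, 1]
Peg 1: [2]
Peg 2: [4]

After move 6 (0->1):
Peg 0: [3]
Peg 1: [2, 1]
Peg 2: [4]

After move 7 (0->2):
Peg 0: []
Peg 1: [2, 1]
Peg 2: [4, 3]

Answer: Peg 0: []
Peg 1: [2, 1]
Peg 2: [4, 3]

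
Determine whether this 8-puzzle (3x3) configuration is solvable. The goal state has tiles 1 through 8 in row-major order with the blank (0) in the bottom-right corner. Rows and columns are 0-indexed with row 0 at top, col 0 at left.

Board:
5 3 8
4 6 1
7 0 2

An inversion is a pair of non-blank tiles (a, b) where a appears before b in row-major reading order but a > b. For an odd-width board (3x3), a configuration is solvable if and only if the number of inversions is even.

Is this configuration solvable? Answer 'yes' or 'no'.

Inversions (pairs i<j in row-major order where tile[i] > tile[j] > 0): 16
16 is even, so the puzzle is solvable.

Answer: yes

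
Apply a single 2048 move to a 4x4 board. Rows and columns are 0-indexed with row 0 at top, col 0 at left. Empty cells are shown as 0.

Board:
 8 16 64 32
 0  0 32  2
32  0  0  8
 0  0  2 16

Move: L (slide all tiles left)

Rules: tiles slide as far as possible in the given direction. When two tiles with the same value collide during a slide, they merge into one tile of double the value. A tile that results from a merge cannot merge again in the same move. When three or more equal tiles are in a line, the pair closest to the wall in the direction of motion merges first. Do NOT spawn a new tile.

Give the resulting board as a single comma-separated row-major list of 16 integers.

Slide left:
row 0: [8, 16, 64, 32] -> [8, 16, 64, 32]
row 1: [0, 0, 32, 2] -> [32, 2, 0, 0]
row 2: [32, 0, 0, 8] -> [32, 8, 0, 0]
row 3: [0, 0, 2, 16] -> [2, 16, 0, 0]

Answer: 8, 16, 64, 32, 32, 2, 0, 0, 32, 8, 0, 0, 2, 16, 0, 0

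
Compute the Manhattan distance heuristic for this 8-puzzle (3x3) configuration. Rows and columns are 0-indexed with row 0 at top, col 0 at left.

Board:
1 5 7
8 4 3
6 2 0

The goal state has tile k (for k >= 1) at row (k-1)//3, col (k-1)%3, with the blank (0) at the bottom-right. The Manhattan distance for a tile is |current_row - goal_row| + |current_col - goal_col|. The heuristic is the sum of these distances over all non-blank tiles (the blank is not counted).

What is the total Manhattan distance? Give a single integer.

Tile 1: (0,0)->(0,0) = 0
Tile 5: (0,1)->(1,1) = 1
Tile 7: (0,2)->(2,0) = 4
Tile 8: (1,0)->(2,1) = 2
Tile 4: (1,1)->(1,0) = 1
Tile 3: (1,2)->(0,2) = 1
Tile 6: (2,0)->(1,2) = 3
Tile 2: (2,1)->(0,1) = 2
Sum: 0 + 1 + 4 + 2 + 1 + 1 + 3 + 2 = 14

Answer: 14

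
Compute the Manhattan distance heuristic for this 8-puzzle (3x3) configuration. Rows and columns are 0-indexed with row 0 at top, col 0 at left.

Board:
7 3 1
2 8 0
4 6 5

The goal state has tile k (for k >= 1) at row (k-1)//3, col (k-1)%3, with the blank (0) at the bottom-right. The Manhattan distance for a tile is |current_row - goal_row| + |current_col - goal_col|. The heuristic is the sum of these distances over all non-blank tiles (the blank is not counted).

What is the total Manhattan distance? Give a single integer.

Tile 7: (0,0)->(2,0) = 2
Tile 3: (0,1)->(0,2) = 1
Tile 1: (0,2)->(0,0) = 2
Tile 2: (1,0)->(0,1) = 2
Tile 8: (1,1)->(2,1) = 1
Tile 4: (2,0)->(1,0) = 1
Tile 6: (2,1)->(1,2) = 2
Tile 5: (2,2)->(1,1) = 2
Sum: 2 + 1 + 2 + 2 + 1 + 1 + 2 + 2 = 13

Answer: 13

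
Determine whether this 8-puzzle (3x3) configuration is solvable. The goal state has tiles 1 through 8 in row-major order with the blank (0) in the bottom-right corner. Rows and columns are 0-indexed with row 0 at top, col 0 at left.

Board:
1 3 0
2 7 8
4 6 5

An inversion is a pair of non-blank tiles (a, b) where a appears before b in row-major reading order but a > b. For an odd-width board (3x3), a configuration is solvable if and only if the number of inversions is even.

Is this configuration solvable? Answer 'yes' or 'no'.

Inversions (pairs i<j in row-major order where tile[i] > tile[j] > 0): 8
8 is even, so the puzzle is solvable.

Answer: yes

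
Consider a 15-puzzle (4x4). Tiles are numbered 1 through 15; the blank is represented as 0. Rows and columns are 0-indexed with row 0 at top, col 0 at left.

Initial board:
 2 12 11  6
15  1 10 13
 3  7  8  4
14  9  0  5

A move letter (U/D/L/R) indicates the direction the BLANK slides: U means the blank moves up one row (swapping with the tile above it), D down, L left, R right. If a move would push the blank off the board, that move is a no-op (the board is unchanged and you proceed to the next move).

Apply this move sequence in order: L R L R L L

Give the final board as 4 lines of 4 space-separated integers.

Answer:  2 12 11  6
15  1 10 13
 3  7  8  4
 0 14  9  5

Derivation:
After move 1 (L):
 2 12 11  6
15  1 10 13
 3  7  8  4
14  0  9  5

After move 2 (R):
 2 12 11  6
15  1 10 13
 3  7  8  4
14  9  0  5

After move 3 (L):
 2 12 11  6
15  1 10 13
 3  7  8  4
14  0  9  5

After move 4 (R):
 2 12 11  6
15  1 10 13
 3  7  8  4
14  9  0  5

After move 5 (L):
 2 12 11  6
15  1 10 13
 3  7  8  4
14  0  9  5

After move 6 (L):
 2 12 11  6
15  1 10 13
 3  7  8  4
 0 14  9  5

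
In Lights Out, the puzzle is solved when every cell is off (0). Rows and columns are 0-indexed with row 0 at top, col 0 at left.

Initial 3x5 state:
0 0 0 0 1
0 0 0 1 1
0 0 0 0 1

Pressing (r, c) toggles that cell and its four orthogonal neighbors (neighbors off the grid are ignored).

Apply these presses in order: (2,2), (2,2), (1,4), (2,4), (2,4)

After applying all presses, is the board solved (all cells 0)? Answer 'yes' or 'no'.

Answer: yes

Derivation:
After press 1 at (2,2):
0 0 0 0 1
0 0 1 1 1
0 1 1 1 1

After press 2 at (2,2):
0 0 0 0 1
0 0 0 1 1
0 0 0 0 1

After press 3 at (1,4):
0 0 0 0 0
0 0 0 0 0
0 0 0 0 0

After press 4 at (2,4):
0 0 0 0 0
0 0 0 0 1
0 0 0 1 1

After press 5 at (2,4):
0 0 0 0 0
0 0 0 0 0
0 0 0 0 0

Lights still on: 0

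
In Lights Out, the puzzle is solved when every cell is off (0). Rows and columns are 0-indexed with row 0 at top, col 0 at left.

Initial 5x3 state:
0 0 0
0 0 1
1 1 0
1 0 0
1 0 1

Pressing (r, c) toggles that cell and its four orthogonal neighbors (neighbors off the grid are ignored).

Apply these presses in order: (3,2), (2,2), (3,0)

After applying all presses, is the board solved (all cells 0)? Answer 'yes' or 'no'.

Answer: yes

Derivation:
After press 1 at (3,2):
0 0 0
0 0 1
1 1 1
1 1 1
1 0 0

After press 2 at (2,2):
0 0 0
0 0 0
1 0 0
1 1 0
1 0 0

After press 3 at (3,0):
0 0 0
0 0 0
0 0 0
0 0 0
0 0 0

Lights still on: 0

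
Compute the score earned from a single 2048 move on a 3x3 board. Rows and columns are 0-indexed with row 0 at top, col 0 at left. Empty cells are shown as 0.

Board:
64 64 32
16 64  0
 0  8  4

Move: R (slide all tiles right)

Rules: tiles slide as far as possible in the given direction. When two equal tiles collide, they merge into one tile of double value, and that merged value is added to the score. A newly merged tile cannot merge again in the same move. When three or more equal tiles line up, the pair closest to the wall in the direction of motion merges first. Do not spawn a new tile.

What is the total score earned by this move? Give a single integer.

Answer: 128

Derivation:
Slide right:
row 0: [64, 64, 32] -> [0, 128, 32]  score +128 (running 128)
row 1: [16, 64, 0] -> [0, 16, 64]  score +0 (running 128)
row 2: [0, 8, 4] -> [0, 8, 4]  score +0 (running 128)
Board after move:
  0 128  32
  0  16  64
  0   8   4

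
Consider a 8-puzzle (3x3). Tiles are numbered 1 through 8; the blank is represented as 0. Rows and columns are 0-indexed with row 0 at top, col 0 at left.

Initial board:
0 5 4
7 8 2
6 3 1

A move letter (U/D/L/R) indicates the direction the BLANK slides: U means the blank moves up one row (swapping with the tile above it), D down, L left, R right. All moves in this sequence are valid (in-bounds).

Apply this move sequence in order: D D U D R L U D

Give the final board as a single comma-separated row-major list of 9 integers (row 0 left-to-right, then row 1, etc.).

Answer: 7, 5, 4, 6, 8, 2, 0, 3, 1

Derivation:
After move 1 (D):
7 5 4
0 8 2
6 3 1

After move 2 (D):
7 5 4
6 8 2
0 3 1

After move 3 (U):
7 5 4
0 8 2
6 3 1

After move 4 (D):
7 5 4
6 8 2
0 3 1

After move 5 (R):
7 5 4
6 8 2
3 0 1

After move 6 (L):
7 5 4
6 8 2
0 3 1

After move 7 (U):
7 5 4
0 8 2
6 3 1

After move 8 (D):
7 5 4
6 8 2
0 3 1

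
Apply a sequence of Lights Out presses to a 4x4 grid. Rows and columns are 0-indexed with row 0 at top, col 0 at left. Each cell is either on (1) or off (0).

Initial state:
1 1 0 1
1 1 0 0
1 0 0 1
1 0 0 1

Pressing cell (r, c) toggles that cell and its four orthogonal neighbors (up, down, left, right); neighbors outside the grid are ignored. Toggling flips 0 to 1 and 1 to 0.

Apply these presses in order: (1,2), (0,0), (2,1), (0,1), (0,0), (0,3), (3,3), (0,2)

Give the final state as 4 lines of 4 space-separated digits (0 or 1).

After press 1 at (1,2):
1 1 1 1
1 0 1 1
1 0 1 1
1 0 0 1

After press 2 at (0,0):
0 0 1 1
0 0 1 1
1 0 1 1
1 0 0 1

After press 3 at (2,1):
0 0 1 1
0 1 1 1
0 1 0 1
1 1 0 1

After press 4 at (0,1):
1 1 0 1
0 0 1 1
0 1 0 1
1 1 0 1

After press 5 at (0,0):
0 0 0 1
1 0 1 1
0 1 0 1
1 1 0 1

After press 6 at (0,3):
0 0 1 0
1 0 1 0
0 1 0 1
1 1 0 1

After press 7 at (3,3):
0 0 1 0
1 0 1 0
0 1 0 0
1 1 1 0

After press 8 at (0,2):
0 1 0 1
1 0 0 0
0 1 0 0
1 1 1 0

Answer: 0 1 0 1
1 0 0 0
0 1 0 0
1 1 1 0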